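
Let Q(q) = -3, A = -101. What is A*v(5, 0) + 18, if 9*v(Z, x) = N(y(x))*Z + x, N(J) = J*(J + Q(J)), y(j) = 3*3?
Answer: -3012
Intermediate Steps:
y(j) = 9
N(J) = J*(-3 + J) (N(J) = J*(J - 3) = J*(-3 + J))
v(Z, x) = 6*Z + x/9 (v(Z, x) = ((9*(-3 + 9))*Z + x)/9 = ((9*6)*Z + x)/9 = (54*Z + x)/9 = (x + 54*Z)/9 = 6*Z + x/9)
A*v(5, 0) + 18 = -101*(6*5 + (⅑)*0) + 18 = -101*(30 + 0) + 18 = -101*30 + 18 = -3030 + 18 = -3012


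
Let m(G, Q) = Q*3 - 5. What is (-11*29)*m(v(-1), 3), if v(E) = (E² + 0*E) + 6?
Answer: -1276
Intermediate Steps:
v(E) = 6 + E² (v(E) = (E² + 0) + 6 = E² + 6 = 6 + E²)
m(G, Q) = -5 + 3*Q (m(G, Q) = 3*Q - 5 = -5 + 3*Q)
(-11*29)*m(v(-1), 3) = (-11*29)*(-5 + 3*3) = -319*(-5 + 9) = -319*4 = -1276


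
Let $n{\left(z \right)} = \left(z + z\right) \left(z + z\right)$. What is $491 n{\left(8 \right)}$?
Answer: $125696$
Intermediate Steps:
$n{\left(z \right)} = 4 z^{2}$ ($n{\left(z \right)} = 2 z 2 z = 4 z^{2}$)
$491 n{\left(8 \right)} = 491 \cdot 4 \cdot 8^{2} = 491 \cdot 4 \cdot 64 = 491 \cdot 256 = 125696$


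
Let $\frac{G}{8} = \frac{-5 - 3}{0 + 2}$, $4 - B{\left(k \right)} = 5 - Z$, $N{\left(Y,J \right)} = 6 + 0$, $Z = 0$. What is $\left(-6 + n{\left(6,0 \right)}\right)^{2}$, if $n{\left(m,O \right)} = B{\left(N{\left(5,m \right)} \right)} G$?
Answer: $676$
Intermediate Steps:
$N{\left(Y,J \right)} = 6$
$B{\left(k \right)} = -1$ ($B{\left(k \right)} = 4 - \left(5 - 0\right) = 4 - \left(5 + 0\right) = 4 - 5 = -1$)
$G = -32$ ($G = 8 \frac{-5 - 3}{0 + 2} = 8 \left(- \frac{8}{2}\right) = 8 \left(\left(-8\right) \frac{1}{2}\right) = 8 \left(-4\right) = -32$)
$n{\left(m,O \right)} = 32$ ($n{\left(m,O \right)} = \left(-1\right) \left(-32\right) = 32$)
$\left(-6 + n{\left(6,0 \right)}\right)^{2} = \left(-6 + 32\right)^{2} = 26^{2} = 676$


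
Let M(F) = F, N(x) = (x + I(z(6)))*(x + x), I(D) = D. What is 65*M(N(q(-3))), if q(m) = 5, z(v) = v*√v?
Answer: 3250 + 3900*√6 ≈ 12803.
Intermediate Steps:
z(v) = v^(3/2)
N(x) = 2*x*(x + 6*√6) (N(x) = (x + 6^(3/2))*(x + x) = (x + 6*√6)*(2*x) = 2*x*(x + 6*√6))
65*M(N(q(-3))) = 65*(2*5*(5 + 6*√6)) = 65*(50 + 60*√6) = 3250 + 3900*√6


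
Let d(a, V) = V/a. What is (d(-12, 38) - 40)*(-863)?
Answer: 223517/6 ≈ 37253.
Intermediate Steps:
(d(-12, 38) - 40)*(-863) = (38/(-12) - 40)*(-863) = (38*(-1/12) - 40)*(-863) = (-19/6 - 40)*(-863) = -259/6*(-863) = 223517/6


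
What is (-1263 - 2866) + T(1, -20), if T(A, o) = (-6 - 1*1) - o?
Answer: -4116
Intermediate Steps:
T(A, o) = -7 - o (T(A, o) = (-6 - 1) - o = -7 - o)
(-1263 - 2866) + T(1, -20) = (-1263 - 2866) + (-7 - 1*(-20)) = -4129 + (-7 + 20) = -4129 + 13 = -4116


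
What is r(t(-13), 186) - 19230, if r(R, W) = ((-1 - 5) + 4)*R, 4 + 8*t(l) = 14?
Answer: -38465/2 ≈ -19233.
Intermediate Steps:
t(l) = 5/4 (t(l) = -1/2 + (1/8)*14 = -1/2 + 7/4 = 5/4)
r(R, W) = -2*R (r(R, W) = (-6 + 4)*R = -2*R)
r(t(-13), 186) - 19230 = -2*5/4 - 19230 = -5/2 - 19230 = -38465/2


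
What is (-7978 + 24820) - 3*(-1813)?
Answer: 22281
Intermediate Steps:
(-7978 + 24820) - 3*(-1813) = 16842 + 5439 = 22281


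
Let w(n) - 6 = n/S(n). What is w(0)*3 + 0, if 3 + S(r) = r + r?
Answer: 18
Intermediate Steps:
S(r) = -3 + 2*r (S(r) = -3 + (r + r) = -3 + 2*r)
w(n) = 6 + n/(-3 + 2*n)
w(0)*3 + 0 = ((-18 + 13*0)/(-3 + 2*0))*3 + 0 = ((-18 + 0)/(-3 + 0))*3 + 0 = (-18/(-3))*3 + 0 = -1/3*(-18)*3 + 0 = 6*3 + 0 = 18 + 0 = 18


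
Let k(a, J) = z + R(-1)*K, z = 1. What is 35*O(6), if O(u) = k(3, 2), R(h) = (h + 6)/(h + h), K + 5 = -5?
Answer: 910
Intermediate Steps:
K = -10 (K = -5 - 5 = -10)
R(h) = (6 + h)/(2*h) (R(h) = (6 + h)/((2*h)) = (6 + h)*(1/(2*h)) = (6 + h)/(2*h))
k(a, J) = 26 (k(a, J) = 1 + ((1/2)*(6 - 1)/(-1))*(-10) = 1 + ((1/2)*(-1)*5)*(-10) = 1 - 5/2*(-10) = 1 + 25 = 26)
O(u) = 26
35*O(6) = 35*26 = 910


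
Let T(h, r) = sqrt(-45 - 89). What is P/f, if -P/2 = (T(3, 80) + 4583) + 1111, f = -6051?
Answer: 3796/2017 + 2*I*sqrt(134)/6051 ≈ 1.882 + 0.0038261*I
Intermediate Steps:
T(h, r) = I*sqrt(134) (T(h, r) = sqrt(-134) = I*sqrt(134))
P = -11388 - 2*I*sqrt(134) (P = -2*((I*sqrt(134) + 4583) + 1111) = -2*((4583 + I*sqrt(134)) + 1111) = -2*(5694 + I*sqrt(134)) = -11388 - 2*I*sqrt(134) ≈ -11388.0 - 23.152*I)
P/f = (-11388 - 2*I*sqrt(134))/(-6051) = (-11388 - 2*I*sqrt(134))*(-1/6051) = 3796/2017 + 2*I*sqrt(134)/6051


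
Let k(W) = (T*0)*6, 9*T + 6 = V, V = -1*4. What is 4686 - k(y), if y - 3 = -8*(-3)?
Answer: 4686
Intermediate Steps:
V = -4
T = -10/9 (T = -2/3 + (1/9)*(-4) = -2/3 - 4/9 = -10/9 ≈ -1.1111)
y = 27 (y = 3 - 8*(-3) = 3 + 24 = 27)
k(W) = 0 (k(W) = -10/9*0*6 = 0*6 = 0)
4686 - k(y) = 4686 - 1*0 = 4686 + 0 = 4686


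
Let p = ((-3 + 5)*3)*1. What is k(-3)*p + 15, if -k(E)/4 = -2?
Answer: 63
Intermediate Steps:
k(E) = 8 (k(E) = -4*(-2) = 8)
p = 6 (p = (2*3)*1 = 6*1 = 6)
k(-3)*p + 15 = 8*6 + 15 = 48 + 15 = 63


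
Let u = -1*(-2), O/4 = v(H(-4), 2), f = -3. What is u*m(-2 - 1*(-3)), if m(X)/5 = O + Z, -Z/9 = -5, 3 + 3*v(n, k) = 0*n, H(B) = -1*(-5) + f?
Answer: 410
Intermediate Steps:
H(B) = 2 (H(B) = -1*(-5) - 3 = 5 - 3 = 2)
v(n, k) = -1 (v(n, k) = -1 + (0*n)/3 = -1 + (⅓)*0 = -1 + 0 = -1)
O = -4 (O = 4*(-1) = -4)
Z = 45 (Z = -9*(-5) = 45)
m(X) = 205 (m(X) = 5*(-4 + 45) = 5*41 = 205)
u = 2
u*m(-2 - 1*(-3)) = 2*205 = 410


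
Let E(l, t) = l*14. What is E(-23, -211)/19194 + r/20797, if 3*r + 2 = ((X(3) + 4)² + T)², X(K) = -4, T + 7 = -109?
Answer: 270007/1357747 ≈ 0.19886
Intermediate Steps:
T = -116 (T = -7 - 109 = -116)
E(l, t) = 14*l
r = 13454/3 (r = -⅔ + ((-4 + 4)² - 116)²/3 = -⅔ + (0² - 116)²/3 = -⅔ + (0 - 116)²/3 = -⅔ + (⅓)*(-116)² = -⅔ + (⅓)*13456 = -⅔ + 13456/3 = 13454/3 ≈ 4484.7)
E(-23, -211)/19194 + r/20797 = (14*(-23))/19194 + (13454/3)/20797 = -322*1/19194 + (13454/3)*(1/20797) = -23/1371 + 1922/8913 = 270007/1357747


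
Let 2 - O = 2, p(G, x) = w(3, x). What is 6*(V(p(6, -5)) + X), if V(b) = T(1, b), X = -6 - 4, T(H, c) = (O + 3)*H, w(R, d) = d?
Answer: -42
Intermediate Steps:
p(G, x) = x
O = 0 (O = 2 - 1*2 = 2 - 2 = 0)
T(H, c) = 3*H (T(H, c) = (0 + 3)*H = 3*H)
X = -10
V(b) = 3 (V(b) = 3*1 = 3)
6*(V(p(6, -5)) + X) = 6*(3 - 10) = 6*(-7) = -42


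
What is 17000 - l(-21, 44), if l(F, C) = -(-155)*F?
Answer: 20255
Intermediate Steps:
l(F, C) = 155*F
17000 - l(-21, 44) = 17000 - 155*(-21) = 17000 - 1*(-3255) = 17000 + 3255 = 20255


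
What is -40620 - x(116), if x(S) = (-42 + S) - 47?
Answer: -40647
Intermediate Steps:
x(S) = -89 + S
-40620 - x(116) = -40620 - (-89 + 116) = -40620 - 1*27 = -40620 - 27 = -40647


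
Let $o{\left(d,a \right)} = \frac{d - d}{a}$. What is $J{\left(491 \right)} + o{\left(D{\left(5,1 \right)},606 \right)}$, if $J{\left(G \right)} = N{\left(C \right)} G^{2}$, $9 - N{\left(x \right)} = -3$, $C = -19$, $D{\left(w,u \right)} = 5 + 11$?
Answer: $2892972$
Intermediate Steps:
$D{\left(w,u \right)} = 16$
$N{\left(x \right)} = 12$ ($N{\left(x \right)} = 9 - -3 = 9 + 3 = 12$)
$o{\left(d,a \right)} = 0$ ($o{\left(d,a \right)} = \frac{0}{a} = 0$)
$J{\left(G \right)} = 12 G^{2}$
$J{\left(491 \right)} + o{\left(D{\left(5,1 \right)},606 \right)} = 12 \cdot 491^{2} + 0 = 12 \cdot 241081 + 0 = 2892972 + 0 = 2892972$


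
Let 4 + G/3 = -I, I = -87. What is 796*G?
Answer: 198204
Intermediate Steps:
G = 249 (G = -12 + 3*(-1*(-87)) = -12 + 3*87 = -12 + 261 = 249)
796*G = 796*249 = 198204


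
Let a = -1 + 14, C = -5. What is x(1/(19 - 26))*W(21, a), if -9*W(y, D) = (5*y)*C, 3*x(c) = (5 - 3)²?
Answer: 700/9 ≈ 77.778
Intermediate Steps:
a = 13
x(c) = 4/3 (x(c) = (5 - 3)²/3 = (⅓)*2² = (⅓)*4 = 4/3)
W(y, D) = 25*y/9 (W(y, D) = -5*y*(-5)/9 = -(-25)*y/9 = 25*y/9)
x(1/(19 - 26))*W(21, a) = 4*((25/9)*21)/3 = (4/3)*(175/3) = 700/9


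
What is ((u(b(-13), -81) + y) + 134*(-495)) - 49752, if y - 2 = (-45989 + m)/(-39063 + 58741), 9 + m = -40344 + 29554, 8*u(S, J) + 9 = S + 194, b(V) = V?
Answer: -2283855951/19678 ≈ -1.1606e+5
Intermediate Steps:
u(S, J) = 185/8 + S/8 (u(S, J) = -9/8 + (S + 194)/8 = -9/8 + (194 + S)/8 = -9/8 + (97/4 + S/8) = 185/8 + S/8)
m = -10799 (m = -9 + (-40344 + 29554) = -9 - 10790 = -10799)
y = -8716/9839 (y = 2 + (-45989 - 10799)/(-39063 + 58741) = 2 - 56788/19678 = 2 - 56788*1/19678 = 2 - 28394/9839 = -8716/9839 ≈ -0.88586)
((u(b(-13), -81) + y) + 134*(-495)) - 49752 = (((185/8 + (⅛)*(-13)) - 8716/9839) + 134*(-495)) - 49752 = (((185/8 - 13/8) - 8716/9839) - 66330) - 49752 = ((43/2 - 8716/9839) - 66330) - 49752 = (405645/19678 - 66330) - 49752 = -1304836095/19678 - 49752 = -2283855951/19678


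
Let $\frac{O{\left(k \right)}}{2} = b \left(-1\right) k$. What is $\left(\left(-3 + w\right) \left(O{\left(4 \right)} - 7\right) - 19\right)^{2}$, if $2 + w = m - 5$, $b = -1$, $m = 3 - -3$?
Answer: $529$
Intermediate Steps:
$m = 6$ ($m = 3 + 3 = 6$)
$w = -1$ ($w = -2 + \left(6 - 5\right) = -2 + 1 = -1$)
$O{\left(k \right)} = 2 k$ ($O{\left(k \right)} = 2 \left(-1\right) \left(-1\right) k = 2 \cdot 1 k = 2 k$)
$\left(\left(-3 + w\right) \left(O{\left(4 \right)} - 7\right) - 19\right)^{2} = \left(\left(-3 - 1\right) \left(2 \cdot 4 - 7\right) - 19\right)^{2} = \left(- 4 \left(8 - 7\right) - 19\right)^{2} = \left(\left(-4\right) 1 - 19\right)^{2} = \left(-4 - 19\right)^{2} = \left(-23\right)^{2} = 529$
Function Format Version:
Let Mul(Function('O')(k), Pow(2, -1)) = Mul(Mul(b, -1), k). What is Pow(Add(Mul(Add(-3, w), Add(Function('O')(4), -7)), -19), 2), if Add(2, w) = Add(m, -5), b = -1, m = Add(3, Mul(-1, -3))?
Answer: 529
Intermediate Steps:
m = 6 (m = Add(3, 3) = 6)
w = -1 (w = Add(-2, Add(6, -5)) = Add(-2, 1) = -1)
Function('O')(k) = Mul(2, k) (Function('O')(k) = Mul(2, Mul(Mul(-1, -1), k)) = Mul(2, Mul(1, k)) = Mul(2, k))
Pow(Add(Mul(Add(-3, w), Add(Function('O')(4), -7)), -19), 2) = Pow(Add(Mul(Add(-3, -1), Add(Mul(2, 4), -7)), -19), 2) = Pow(Add(Mul(-4, Add(8, -7)), -19), 2) = Pow(Add(Mul(-4, 1), -19), 2) = Pow(Add(-4, -19), 2) = Pow(-23, 2) = 529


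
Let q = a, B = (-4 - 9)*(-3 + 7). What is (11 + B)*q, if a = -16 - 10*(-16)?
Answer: -5904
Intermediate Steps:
B = -52 (B = -13*4 = -52)
a = 144 (a = -16 + 160 = 144)
q = 144
(11 + B)*q = (11 - 52)*144 = -41*144 = -5904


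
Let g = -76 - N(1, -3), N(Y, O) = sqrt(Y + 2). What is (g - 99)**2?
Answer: (175 + sqrt(3))**2 ≈ 31234.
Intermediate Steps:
N(Y, O) = sqrt(2 + Y)
g = -76 - sqrt(3) (g = -76 - sqrt(2 + 1) = -76 - sqrt(3) ≈ -77.732)
(g - 99)**2 = ((-76 - sqrt(3)) - 99)**2 = (-175 - sqrt(3))**2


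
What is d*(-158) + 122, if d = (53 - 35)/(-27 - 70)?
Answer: 14678/97 ≈ 151.32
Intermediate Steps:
d = -18/97 (d = 18/(-97) = 18*(-1/97) = -18/97 ≈ -0.18557)
d*(-158) + 122 = -18/97*(-158) + 122 = 2844/97 + 122 = 14678/97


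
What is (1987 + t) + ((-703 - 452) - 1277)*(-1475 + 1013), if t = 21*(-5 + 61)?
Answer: 1126747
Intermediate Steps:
t = 1176 (t = 21*56 = 1176)
(1987 + t) + ((-703 - 452) - 1277)*(-1475 + 1013) = (1987 + 1176) + ((-703 - 452) - 1277)*(-1475 + 1013) = 3163 + (-1155 - 1277)*(-462) = 3163 - 2432*(-462) = 3163 + 1123584 = 1126747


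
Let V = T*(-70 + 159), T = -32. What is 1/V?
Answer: -1/2848 ≈ -0.00035112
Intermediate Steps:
V = -2848 (V = -32*(-70 + 159) = -32*89 = -2848)
1/V = 1/(-2848) = -1/2848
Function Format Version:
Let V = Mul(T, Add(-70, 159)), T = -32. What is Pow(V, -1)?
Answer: Rational(-1, 2848) ≈ -0.00035112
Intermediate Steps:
V = -2848 (V = Mul(-32, Add(-70, 159)) = Mul(-32, 89) = -2848)
Pow(V, -1) = Pow(-2848, -1) = Rational(-1, 2848)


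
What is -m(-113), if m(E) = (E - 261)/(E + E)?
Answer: -187/113 ≈ -1.6549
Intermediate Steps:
m(E) = (-261 + E)/(2*E) (m(E) = (-261 + E)/((2*E)) = (-261 + E)*(1/(2*E)) = (-261 + E)/(2*E))
-m(-113) = -(-261 - 113)/(2*(-113)) = -(-1)*(-374)/(2*113) = -1*187/113 = -187/113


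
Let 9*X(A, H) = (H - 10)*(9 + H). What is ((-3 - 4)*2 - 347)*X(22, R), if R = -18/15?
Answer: 262808/75 ≈ 3504.1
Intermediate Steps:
R = -6/5 (R = -18*1/15 = -6/5 ≈ -1.2000)
X(A, H) = (-10 + H)*(9 + H)/9 (X(A, H) = ((H - 10)*(9 + H))/9 = ((-10 + H)*(9 + H))/9 = (-10 + H)*(9 + H)/9)
((-3 - 4)*2 - 347)*X(22, R) = ((-3 - 4)*2 - 347)*(-10 - ⅑*(-6/5) + (-6/5)²/9) = (-7*2 - 347)*(-10 + 2/15 + (⅑)*(36/25)) = (-14 - 347)*(-10 + 2/15 + 4/25) = -361*(-728/75) = 262808/75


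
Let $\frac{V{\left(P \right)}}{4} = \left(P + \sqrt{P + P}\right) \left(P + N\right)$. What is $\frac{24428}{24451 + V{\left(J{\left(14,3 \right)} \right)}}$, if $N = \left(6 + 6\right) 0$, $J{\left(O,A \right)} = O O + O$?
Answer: $\frac{100130372}{817240249} - \frac{5862720 \sqrt{105}}{5720681743} \approx 0.11202$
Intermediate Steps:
$J{\left(O,A \right)} = O + O^{2}$ ($J{\left(O,A \right)} = O^{2} + O = O + O^{2}$)
$N = 0$ ($N = 12 \cdot 0 = 0$)
$V{\left(P \right)} = 4 P \left(P + \sqrt{2} \sqrt{P}\right)$ ($V{\left(P \right)} = 4 \left(P + \sqrt{P + P}\right) \left(P + 0\right) = 4 \left(P + \sqrt{2 P}\right) P = 4 \left(P + \sqrt{2} \sqrt{P}\right) P = 4 P \left(P + \sqrt{2} \sqrt{P}\right)$)
$\frac{24428}{24451 + V{\left(J{\left(14,3 \right)} \right)}} = \frac{24428}{24451 + \left(4 \left(14 \left(1 + 14\right)\right)^{2} + 4 \sqrt{2} \left(14 \left(1 + 14\right)\right)^{\frac{3}{2}}\right)} = \frac{24428}{24451 + \left(4 \left(14 \cdot 15\right)^{2} + 4 \sqrt{2} \left(14 \cdot 15\right)^{\frac{3}{2}}\right)} = \frac{24428}{24451 + \left(4 \cdot 210^{2} + 4 \sqrt{2} \cdot 210^{\frac{3}{2}}\right)} = \frac{24428}{24451 + \left(4 \cdot 44100 + 4 \sqrt{2} \cdot 210 \sqrt{210}\right)} = \frac{24428}{24451 + \left(176400 + 1680 \sqrt{105}\right)} = \frac{24428}{200851 + 1680 \sqrt{105}}$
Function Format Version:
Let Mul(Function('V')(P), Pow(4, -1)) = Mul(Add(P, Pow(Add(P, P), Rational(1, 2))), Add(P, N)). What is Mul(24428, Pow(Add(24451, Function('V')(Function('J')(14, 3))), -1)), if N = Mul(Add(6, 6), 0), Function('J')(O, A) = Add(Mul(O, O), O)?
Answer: Add(Rational(100130372, 817240249), Mul(Rational(-5862720, 5720681743), Pow(105, Rational(1, 2)))) ≈ 0.11202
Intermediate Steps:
Function('J')(O, A) = Add(O, Pow(O, 2)) (Function('J')(O, A) = Add(Pow(O, 2), O) = Add(O, Pow(O, 2)))
N = 0 (N = Mul(12, 0) = 0)
Function('V')(P) = Mul(4, P, Add(P, Mul(Pow(2, Rational(1, 2)), Pow(P, Rational(1, 2))))) (Function('V')(P) = Mul(4, Mul(Add(P, Pow(Add(P, P), Rational(1, 2))), Add(P, 0))) = Mul(4, Mul(Add(P, Pow(Mul(2, P), Rational(1, 2))), P)) = Mul(4, Mul(Add(P, Mul(Pow(2, Rational(1, 2)), Pow(P, Rational(1, 2)))), P)) = Mul(4, Mul(P, Add(P, Mul(Pow(2, Rational(1, 2)), Pow(P, Rational(1, 2)))))) = Mul(4, P, Add(P, Mul(Pow(2, Rational(1, 2)), Pow(P, Rational(1, 2))))))
Mul(24428, Pow(Add(24451, Function('V')(Function('J')(14, 3))), -1)) = Mul(24428, Pow(Add(24451, Add(Mul(4, Pow(Mul(14, Add(1, 14)), 2)), Mul(4, Pow(2, Rational(1, 2)), Pow(Mul(14, Add(1, 14)), Rational(3, 2))))), -1)) = Mul(24428, Pow(Add(24451, Add(Mul(4, Pow(Mul(14, 15), 2)), Mul(4, Pow(2, Rational(1, 2)), Pow(Mul(14, 15), Rational(3, 2))))), -1)) = Mul(24428, Pow(Add(24451, Add(Mul(4, Pow(210, 2)), Mul(4, Pow(2, Rational(1, 2)), Pow(210, Rational(3, 2))))), -1)) = Mul(24428, Pow(Add(24451, Add(Mul(4, 44100), Mul(4, Pow(2, Rational(1, 2)), Mul(210, Pow(210, Rational(1, 2)))))), -1)) = Mul(24428, Pow(Add(24451, Add(176400, Mul(1680, Pow(105, Rational(1, 2))))), -1)) = Mul(24428, Pow(Add(200851, Mul(1680, Pow(105, Rational(1, 2)))), -1))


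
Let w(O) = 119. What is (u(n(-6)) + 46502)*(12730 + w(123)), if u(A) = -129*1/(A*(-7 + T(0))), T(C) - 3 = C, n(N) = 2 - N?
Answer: 19121791857/32 ≈ 5.9756e+8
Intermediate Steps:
T(C) = 3 + C
u(A) = 129/(4*A) (u(A) = -129*1/(A*(-7 + (3 + 0))) = -129*1/(A*(-7 + 3)) = -129*(-1/(4*A)) = -(-129)/(4*A) = 129/(4*A))
(u(n(-6)) + 46502)*(12730 + w(123)) = (129/(4*(2 - 1*(-6))) + 46502)*(12730 + 119) = (129/(4*(2 + 6)) + 46502)*12849 = ((129/4)/8 + 46502)*12849 = ((129/4)*(⅛) + 46502)*12849 = (129/32 + 46502)*12849 = (1488193/32)*12849 = 19121791857/32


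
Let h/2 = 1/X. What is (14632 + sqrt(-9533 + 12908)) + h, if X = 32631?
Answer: 477456794/32631 + 15*sqrt(15) ≈ 14690.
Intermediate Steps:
h = 2/32631 ≈ 6.1291e-5
(14632 + sqrt(-9533 + 12908)) + h = (14632 + sqrt(-9533 + 12908)) + 2/32631 = (14632 + sqrt(3375)) + 2/32631 = (14632 + 15*sqrt(15)) + 2/32631 = 477456794/32631 + 15*sqrt(15)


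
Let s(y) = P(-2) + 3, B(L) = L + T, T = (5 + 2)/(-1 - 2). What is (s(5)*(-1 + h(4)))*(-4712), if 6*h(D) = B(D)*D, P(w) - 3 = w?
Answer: -18848/9 ≈ -2094.2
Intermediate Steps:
P(w) = 3 + w
T = -7/3 (T = 7/(-3) = 7*(-⅓) = -7/3 ≈ -2.3333)
B(L) = -7/3 + L (B(L) = L - 7/3 = -7/3 + L)
h(D) = D*(-7/3 + D)/6 (h(D) = ((-7/3 + D)*D)/6 = (D*(-7/3 + D))/6 = D*(-7/3 + D)/6)
s(y) = 4 (s(y) = (3 - 2) + 3 = 1 + 3 = 4)
(s(5)*(-1 + h(4)))*(-4712) = (4*(-1 + (1/18)*4*(-7 + 3*4)))*(-4712) = (4*(-1 + (1/18)*4*(-7 + 12)))*(-4712) = (4*(-1 + (1/18)*4*5))*(-4712) = (4*(-1 + 10/9))*(-4712) = (4*(⅑))*(-4712) = (4/9)*(-4712) = -18848/9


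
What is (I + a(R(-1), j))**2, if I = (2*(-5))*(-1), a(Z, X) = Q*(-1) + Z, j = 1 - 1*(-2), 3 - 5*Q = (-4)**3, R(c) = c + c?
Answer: 729/25 ≈ 29.160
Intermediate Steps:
R(c) = 2*c
Q = 67/5 (Q = 3/5 - 1/5*(-4)**3 = 3/5 - 1/5*(-64) = 3/5 + 64/5 = 67/5 ≈ 13.400)
j = 3 (j = 1 + 2 = 3)
a(Z, X) = -67/5 + Z (a(Z, X) = (67/5)*(-1) + Z = -67/5 + Z)
I = 10 (I = -10*(-1) = 10)
(I + a(R(-1), j))**2 = (10 + (-67/5 + 2*(-1)))**2 = (10 + (-67/5 - 2))**2 = (10 - 77/5)**2 = (-27/5)**2 = 729/25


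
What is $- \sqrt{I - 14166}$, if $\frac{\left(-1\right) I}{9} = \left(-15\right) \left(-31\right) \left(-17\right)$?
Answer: $- 3 \sqrt{6331} \approx -238.7$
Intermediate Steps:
$I = 71145$ ($I = - 9 \left(-15\right) \left(-31\right) \left(-17\right) = - 9 \cdot 465 \left(-17\right) = \left(-9\right) \left(-7905\right) = 71145$)
$- \sqrt{I - 14166} = - \sqrt{71145 - 14166} = - \sqrt{56979} = - 3 \sqrt{6331}$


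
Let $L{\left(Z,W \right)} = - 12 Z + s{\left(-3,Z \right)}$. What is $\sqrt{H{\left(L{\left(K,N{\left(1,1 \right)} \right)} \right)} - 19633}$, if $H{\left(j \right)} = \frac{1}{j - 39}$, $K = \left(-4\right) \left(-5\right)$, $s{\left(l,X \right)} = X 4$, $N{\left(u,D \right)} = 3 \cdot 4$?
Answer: $\frac{2 i \sqrt{194371658}}{199} \approx 140.12 i$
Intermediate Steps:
$N{\left(u,D \right)} = 12$
$s{\left(l,X \right)} = 4 X$
$K = 20$
$L{\left(Z,W \right)} = - 8 Z$ ($L{\left(Z,W \right)} = - 12 Z + 4 Z = - 8 Z$)
$H{\left(j \right)} = \frac{1}{-39 + j}$
$\sqrt{H{\left(L{\left(K,N{\left(1,1 \right)} \right)} \right)} - 19633} = \sqrt{\frac{1}{-39 - 160} - 19633} = \sqrt{\frac{1}{-199} - 19633} = \sqrt{- \frac{1}{199} - 19633} = \sqrt{- \frac{3906968}{199}} = \frac{2 i \sqrt{194371658}}{199}$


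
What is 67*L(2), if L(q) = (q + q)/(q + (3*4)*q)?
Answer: 134/13 ≈ 10.308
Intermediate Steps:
L(q) = 2/13 (L(q) = (2*q)/(q + 12*q) = (2*q)/((13*q)) = (2*q)*(1/(13*q)) = 2/13)
67*L(2) = 67*(2/13) = 134/13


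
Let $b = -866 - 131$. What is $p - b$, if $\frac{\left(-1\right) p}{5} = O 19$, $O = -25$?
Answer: $3372$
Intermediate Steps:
$p = 2375$ ($p = - 5 \left(\left(-25\right) 19\right) = \left(-5\right) \left(-475\right) = 2375$)
$b = -997$
$p - b = 2375 - -997 = 2375 + 997 = 3372$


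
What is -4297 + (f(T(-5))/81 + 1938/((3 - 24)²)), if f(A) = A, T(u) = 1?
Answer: -17037302/3969 ≈ -4292.6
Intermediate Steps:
-4297 + (f(T(-5))/81 + 1938/((3 - 24)²)) = -4297 + (1/81 + 1938/((3 - 24)²)) = -4297 + (1*(1/81) + 1938/((-21)²)) = -4297 + (1/81 + 1938/441) = -4297 + (1/81 + 1938*(1/441)) = -4297 + (1/81 + 646/147) = -4297 + 17491/3969 = -17037302/3969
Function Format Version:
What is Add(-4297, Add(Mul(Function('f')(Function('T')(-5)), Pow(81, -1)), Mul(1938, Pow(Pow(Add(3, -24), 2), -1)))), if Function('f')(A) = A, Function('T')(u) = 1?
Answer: Rational(-17037302, 3969) ≈ -4292.6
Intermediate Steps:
Add(-4297, Add(Mul(Function('f')(Function('T')(-5)), Pow(81, -1)), Mul(1938, Pow(Pow(Add(3, -24), 2), -1)))) = Add(-4297, Add(Mul(1, Pow(81, -1)), Mul(1938, Pow(Pow(Add(3, -24), 2), -1)))) = Add(-4297, Add(Mul(1, Rational(1, 81)), Mul(1938, Pow(Pow(-21, 2), -1)))) = Add(-4297, Add(Rational(1, 81), Mul(1938, Pow(441, -1)))) = Add(-4297, Add(Rational(1, 81), Mul(1938, Rational(1, 441)))) = Add(-4297, Add(Rational(1, 81), Rational(646, 147))) = Add(-4297, Rational(17491, 3969)) = Rational(-17037302, 3969)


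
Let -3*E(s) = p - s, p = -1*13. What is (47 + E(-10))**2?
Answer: 2304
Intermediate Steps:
p = -13
E(s) = 13/3 + s/3 (E(s) = -(-13 - s)/3 = 13/3 + s/3)
(47 + E(-10))**2 = (47 + (13/3 + (1/3)*(-10)))**2 = (47 + (13/3 - 10/3))**2 = (47 + 1)**2 = 48**2 = 2304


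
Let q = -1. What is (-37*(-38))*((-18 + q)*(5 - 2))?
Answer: -80142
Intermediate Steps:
(-37*(-38))*((-18 + q)*(5 - 2)) = (-37*(-38))*((-18 - 1)*(5 - 2)) = 1406*(-19*3) = 1406*(-57) = -80142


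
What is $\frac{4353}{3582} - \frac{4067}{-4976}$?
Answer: $\frac{6038087}{2970672} \approx 2.0326$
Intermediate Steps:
$\frac{4353}{3582} - \frac{4067}{-4976} = 4353 \cdot \frac{1}{3582} - - \frac{4067}{4976} = \frac{1451}{1194} + \frac{4067}{4976} = \frac{6038087}{2970672}$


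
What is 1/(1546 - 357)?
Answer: 1/1189 ≈ 0.00084104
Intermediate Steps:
1/(1546 - 357) = 1/1189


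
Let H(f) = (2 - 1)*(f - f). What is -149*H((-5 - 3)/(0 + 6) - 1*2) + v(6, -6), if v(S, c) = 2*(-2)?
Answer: -4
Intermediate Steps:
v(S, c) = -4
H(f) = 0 (H(f) = 1*0 = 0)
-149*H((-5 - 3)/(0 + 6) - 1*2) + v(6, -6) = -149*0 - 4 = 0 - 4 = -4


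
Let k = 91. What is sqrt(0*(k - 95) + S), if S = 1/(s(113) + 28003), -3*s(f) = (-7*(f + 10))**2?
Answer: I*sqrt(13694)/54776 ≈ 0.0021364*I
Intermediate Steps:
s(f) = -(-70 - 7*f)**2/3 (s(f) = -49*(f + 10)**2/3 = -49*(10 + f)**2/3 = -(-70 - 7*f)**2/3)
S = -1/219104 (S = 1/(-49*(10 + 113)**2/3 + 28003) = 1/(-49/3*123**2 + 28003) = 1/(-49/3*15129 + 28003) = 1/(-247107 + 28003) = 1/(-219104) = -1/219104 ≈ -4.5640e-6)
sqrt(0*(k - 95) + S) = sqrt(0*(91 - 95) - 1/219104) = sqrt(0*(-4) - 1/219104) = sqrt(0 - 1/219104) = sqrt(-1/219104) = I*sqrt(13694)/54776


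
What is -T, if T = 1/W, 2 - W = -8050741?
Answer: -1/8050743 ≈ -1.2421e-7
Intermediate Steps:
W = 8050743 (W = 2 - 1*(-8050741) = 2 + 8050741 = 8050743)
T = 1/8050743 ≈ 1.2421e-7
-T = -1*1/8050743 = -1/8050743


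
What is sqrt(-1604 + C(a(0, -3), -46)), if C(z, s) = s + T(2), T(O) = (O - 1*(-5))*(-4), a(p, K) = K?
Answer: I*sqrt(1678) ≈ 40.963*I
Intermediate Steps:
T(O) = -20 - 4*O (T(O) = (O + 5)*(-4) = (5 + O)*(-4) = -20 - 4*O)
C(z, s) = -28 + s (C(z, s) = s + (-20 - 4*2) = s + (-20 - 8) = s - 28 = -28 + s)
sqrt(-1604 + C(a(0, -3), -46)) = sqrt(-1604 + (-28 - 46)) = sqrt(-1604 - 74) = sqrt(-1678) = I*sqrt(1678)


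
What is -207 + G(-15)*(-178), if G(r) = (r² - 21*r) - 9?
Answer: -94725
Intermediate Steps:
G(r) = -9 + r² - 21*r
-207 + G(-15)*(-178) = -207 + (-9 + (-15)² - 21*(-15))*(-178) = -207 + (-9 + 225 + 315)*(-178) = -207 + 531*(-178) = -207 - 94518 = -94725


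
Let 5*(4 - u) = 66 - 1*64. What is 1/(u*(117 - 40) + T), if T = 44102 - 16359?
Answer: 5/140101 ≈ 3.5689e-5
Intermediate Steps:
T = 27743
u = 18/5 (u = 4 - (66 - 1*64)/5 = 4 - (66 - 64)/5 = 4 - ⅕*2 = 4 - ⅖ = 18/5 ≈ 3.6000)
1/(u*(117 - 40) + T) = 1/(18*(117 - 40)/5 + 27743) = 1/((18/5)*77 + 27743) = 1/(1386/5 + 27743) = 1/(140101/5) = 5/140101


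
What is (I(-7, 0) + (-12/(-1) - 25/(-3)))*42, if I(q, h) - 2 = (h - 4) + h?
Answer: 770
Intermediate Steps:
I(q, h) = -2 + 2*h (I(q, h) = 2 + ((h - 4) + h) = 2 + ((-4 + h) + h) = 2 + (-4 + 2*h) = -2 + 2*h)
(I(-7, 0) + (-12/(-1) - 25/(-3)))*42 = ((-2 + 2*0) + (-12/(-1) - 25/(-3)))*42 = ((-2 + 0) + (-12*(-1) - 25*(-⅓)))*42 = (-2 + (12 + 25/3))*42 = (-2 + 61/3)*42 = (55/3)*42 = 770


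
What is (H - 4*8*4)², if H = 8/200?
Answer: 10233601/625 ≈ 16374.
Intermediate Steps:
H = 1/25 (H = 8*(1/200) = 1/25 ≈ 0.040000)
(H - 4*8*4)² = (1/25 - 4*8*4)² = (1/25 - 32*4)² = (1/25 - 128)² = (-3199/25)² = 10233601/625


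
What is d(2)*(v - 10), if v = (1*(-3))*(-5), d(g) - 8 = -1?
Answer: 35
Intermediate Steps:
d(g) = 7 (d(g) = 8 - 1 = 7)
v = 15 (v = -3*(-5) = 15)
d(2)*(v - 10) = 7*(15 - 10) = 7*5 = 35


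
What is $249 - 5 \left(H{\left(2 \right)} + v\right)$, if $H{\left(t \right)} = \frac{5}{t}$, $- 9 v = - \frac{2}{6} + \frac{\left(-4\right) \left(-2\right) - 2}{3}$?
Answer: $\frac{12821}{54} \approx 237.43$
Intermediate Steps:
$v = - \frac{5}{27}$ ($v = - \frac{- \frac{2}{6} + \frac{\left(-4\right) \left(-2\right) - 2}{3}}{9} = - \frac{\left(-2\right) \frac{1}{6} + \left(8 - 2\right) \frac{1}{3}}{9} = - \frac{- \frac{1}{3} + 6 \cdot \frac{1}{3}}{9} = - \frac{- \frac{1}{3} + 2}{9} = \left(- \frac{1}{9}\right) \frac{5}{3} = - \frac{5}{27} \approx -0.18519$)
$249 - 5 \left(H{\left(2 \right)} + v\right) = 249 - 5 \left(\frac{5}{2} - \frac{5}{27}\right) = 249 - 5 \cdot \frac{125}{54} = 249 - \frac{625}{54} = \frac{12821}{54}$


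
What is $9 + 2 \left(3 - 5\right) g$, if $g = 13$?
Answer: $-43$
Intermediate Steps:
$9 + 2 \left(3 - 5\right) g = 9 + 2 \left(3 - 5\right) 13 = 9 + 2 \left(-2\right) 13 = 9 - 52 = -43$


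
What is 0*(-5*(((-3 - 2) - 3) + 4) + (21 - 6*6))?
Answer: 0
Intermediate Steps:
0*(-5*(((-3 - 2) - 3) + 4) + (21 - 6*6)) = 0*(-5*((-5 - 3) + 4) + (21 - 36)) = 0*(-5*(-8 + 4) - 15) = 0*(-5*(-4) - 15) = 0*(20 - 15) = 0*5 = 0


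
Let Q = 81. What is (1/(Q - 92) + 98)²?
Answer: 1159929/121 ≈ 9586.2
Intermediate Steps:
(1/(Q - 92) + 98)² = (1/(81 - 92) + 98)² = (1/(-11) + 98)² = (-1/11 + 98)² = (1077/11)² = 1159929/121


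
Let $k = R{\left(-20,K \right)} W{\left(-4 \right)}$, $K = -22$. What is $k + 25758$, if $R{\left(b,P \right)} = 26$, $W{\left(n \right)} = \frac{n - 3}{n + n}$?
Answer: $\frac{103123}{4} \approx 25781.0$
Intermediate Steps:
$W{\left(n \right)} = \frac{-3 + n}{2 n}$
$k = \frac{91}{4}$ ($k = 26 \frac{-3 - 4}{2 \left(-4\right)} = 26 \cdot \frac{1}{2} \left(- \frac{1}{4}\right) \left(-7\right) = 26 \cdot \frac{7}{8} = \frac{91}{4} \approx 22.75$)
$k + 25758 = \frac{91}{4} + 25758 = \frac{103123}{4}$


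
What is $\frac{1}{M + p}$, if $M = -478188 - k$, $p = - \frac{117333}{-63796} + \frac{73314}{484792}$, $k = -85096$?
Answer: $- \frac{966493451}{379918919914252} \approx -2.5439 \cdot 10^{-6}$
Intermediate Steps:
$p = \frac{1923726240}{966493451}$ ($p = \left(-117333\right) \left(- \frac{1}{63796}\right) + 73314 \cdot \frac{1}{484792} = \frac{117333}{63796} + \frac{36657}{242396} = \frac{1923726240}{966493451} \approx 1.9904$)
$M = -393092$ ($M = -478188 - -85096 = -478188 + 85096 = -393092$)
$\frac{1}{M + p} = \frac{1}{-393092 + \frac{1923726240}{966493451}} = \frac{1}{- \frac{379918919914252}{966493451}} = - \frac{966493451}{379918919914252}$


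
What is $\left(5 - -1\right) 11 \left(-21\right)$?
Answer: $-1386$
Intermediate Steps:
$\left(5 - -1\right) 11 \left(-21\right) = \left(5 + 1\right) 11 \left(-21\right) = 6 \cdot 11 \left(-21\right) = 66 \left(-21\right) = -1386$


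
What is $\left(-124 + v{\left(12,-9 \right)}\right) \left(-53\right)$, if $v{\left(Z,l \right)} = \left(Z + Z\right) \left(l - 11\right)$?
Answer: $32012$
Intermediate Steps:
$v{\left(Z,l \right)} = 2 Z \left(-11 + l\right)$
$\left(-124 + v{\left(12,-9 \right)}\right) \left(-53\right) = \left(-124 + 2 \cdot 12 \left(-11 - 9\right)\right) \left(-53\right) = \left(-124 + 2 \cdot 12 \left(-20\right)\right) \left(-53\right) = \left(-124 - 480\right) \left(-53\right) = \left(-604\right) \left(-53\right) = 32012$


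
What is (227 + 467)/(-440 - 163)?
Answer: -694/603 ≈ -1.1509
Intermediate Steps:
(227 + 467)/(-440 - 163) = 694/(-603) = 694*(-1/603) = -694/603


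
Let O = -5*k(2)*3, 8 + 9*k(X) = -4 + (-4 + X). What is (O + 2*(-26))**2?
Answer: 7396/9 ≈ 821.78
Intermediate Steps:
k(X) = -16/9 + X/9 (k(X) = -8/9 + (-4 + (-4 + X))/9 = -8/9 + (-8 + X)/9 = -8/9 + (-8/9 + X/9) = -16/9 + X/9)
O = 70/3 (O = -5*(-16/9 + (1/9)*2)*3 = -5*(-16/9 + 2/9)*3 = -5*(-14/9)*3 = (70/9)*3 = 70/3 ≈ 23.333)
(O + 2*(-26))**2 = (70/3 + 2*(-26))**2 = (70/3 - 52)**2 = (-86/3)**2 = 7396/9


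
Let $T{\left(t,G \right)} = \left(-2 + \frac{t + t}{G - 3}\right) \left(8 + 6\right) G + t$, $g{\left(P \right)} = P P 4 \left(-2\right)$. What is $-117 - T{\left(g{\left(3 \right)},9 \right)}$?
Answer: $3231$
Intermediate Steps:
$g{\left(P \right)} = - 8 P^{2}$ ($g{\left(P \right)} = P 4 P \left(-2\right) = P \left(- 8 P\right) = - 8 P^{2}$)
$T{\left(t,G \right)} = t + G \left(-28 + \frac{28 t}{-3 + G}\right)$ ($T{\left(t,G \right)} = \left(-2 + \frac{2 t}{-3 + G}\right) 14 G + t = \left(-28 + \frac{28 t}{-3 + G}\right) G + t = G \left(-28 + \frac{28 t}{-3 + G}\right) + t = t + G \left(-28 + \frac{28 t}{-3 + G}\right)$)
$-117 - T{\left(g{\left(3 \right)},9 \right)} = -117 - \frac{- 28 \cdot 9^{2} - 3 \left(- 8 \cdot 3^{2}\right) + 84 \cdot 9 + 29 \cdot 9 \left(- 8 \cdot 3^{2}\right)}{-3 + 9} = -117 - \frac{\left(-28\right) 81 - 3 \left(\left(-8\right) 9\right) + 756 + 29 \cdot 9 \left(\left(-8\right) 9\right)}{6} = -117 - \frac{-2268 - -216 + 756 + 29 \cdot 9 \left(-72\right)}{6} = -117 - \frac{-2268 + 216 + 756 - 18792}{6} = -117 - \frac{1}{6} \left(-20088\right) = -117 - -3348 = -117 + 3348 = 3231$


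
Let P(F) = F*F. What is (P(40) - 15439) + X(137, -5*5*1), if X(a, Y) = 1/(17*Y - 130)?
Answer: -7680646/555 ≈ -13839.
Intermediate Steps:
X(a, Y) = 1/(-130 + 17*Y)
P(F) = F²
(P(40) - 15439) + X(137, -5*5*1) = (40² - 15439) + 1/(-130 + 17*(-5*5*1)) = (1600 - 15439) + 1/(-130 + 17*(-25*1)) = -13839 + 1/(-130 + 17*(-25)) = -13839 + 1/(-130 - 425) = -13839 + 1/(-555) = -13839 - 1/555 = -7680646/555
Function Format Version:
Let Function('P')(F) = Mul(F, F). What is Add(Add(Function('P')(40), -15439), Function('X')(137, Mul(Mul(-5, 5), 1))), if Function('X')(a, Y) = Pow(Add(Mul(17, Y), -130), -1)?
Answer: Rational(-7680646, 555) ≈ -13839.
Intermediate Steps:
Function('X')(a, Y) = Pow(Add(-130, Mul(17, Y)), -1)
Function('P')(F) = Pow(F, 2)
Add(Add(Function('P')(40), -15439), Function('X')(137, Mul(Mul(-5, 5), 1))) = Add(Add(Pow(40, 2), -15439), Pow(Add(-130, Mul(17, Mul(Mul(-5, 5), 1))), -1)) = Add(Add(1600, -15439), Pow(Add(-130, Mul(17, Mul(-25, 1))), -1)) = Add(-13839, Pow(Add(-130, Mul(17, -25)), -1)) = Add(-13839, Pow(Add(-130, -425), -1)) = Add(-13839, Pow(-555, -1)) = Add(-13839, Rational(-1, 555)) = Rational(-7680646, 555)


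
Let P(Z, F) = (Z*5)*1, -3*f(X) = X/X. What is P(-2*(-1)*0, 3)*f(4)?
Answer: 0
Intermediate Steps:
f(X) = -1/3 (f(X) = -X/(3*X) = -1/3*1 = -1/3)
P(Z, F) = 5*Z (P(Z, F) = (5*Z)*1 = 5*Z)
P(-2*(-1)*0, 3)*f(4) = (5*(-2*(-1)*0))*(-1/3) = (5*(2*0))*(-1/3) = (5*0)*(-1/3) = 0*(-1/3) = 0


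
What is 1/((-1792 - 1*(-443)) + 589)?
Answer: -1/760 ≈ -0.0013158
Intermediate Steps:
1/((-1792 - 1*(-443)) + 589) = 1/((-1792 + 443) + 589) = 1/(-1349 + 589) = 1/(-760) = -1/760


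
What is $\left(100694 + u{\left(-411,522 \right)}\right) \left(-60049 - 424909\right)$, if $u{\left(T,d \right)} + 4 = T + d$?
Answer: $-48884251358$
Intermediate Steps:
$u{\left(T,d \right)} = -4 + T + d$ ($u{\left(T,d \right)} = -4 + \left(T + d\right) = -4 + T + d$)
$\left(100694 + u{\left(-411,522 \right)}\right) \left(-60049 - 424909\right) = \left(100694 - -107\right) \left(-60049 - 424909\right) = \left(100694 + 107\right) \left(-484958\right) = 100801 \left(-484958\right) = -48884251358$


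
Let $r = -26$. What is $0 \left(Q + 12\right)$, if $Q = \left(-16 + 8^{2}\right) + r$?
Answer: $0$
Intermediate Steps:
$Q = 22$ ($Q = \left(-16 + 8^{2}\right) - 26 = \left(-16 + 64\right) - 26 = 48 - 26 = 22$)
$0 \left(Q + 12\right) = 0 \left(22 + 12\right) = 0 \cdot 34 = 0$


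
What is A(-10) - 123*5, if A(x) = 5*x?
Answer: -665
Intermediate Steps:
A(-10) - 123*5 = 5*(-10) - 123*5 = -50 - 615 = -665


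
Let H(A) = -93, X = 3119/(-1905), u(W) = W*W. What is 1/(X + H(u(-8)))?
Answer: -1905/180284 ≈ -0.010567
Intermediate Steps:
u(W) = W²
X = -3119/1905 (X = 3119*(-1/1905) = -3119/1905 ≈ -1.6373)
1/(X + H(u(-8))) = 1/(-3119/1905 - 93) = 1/(-180284/1905) = -1905/180284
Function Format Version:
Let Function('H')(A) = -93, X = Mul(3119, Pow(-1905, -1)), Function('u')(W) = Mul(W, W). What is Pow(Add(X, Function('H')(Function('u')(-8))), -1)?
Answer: Rational(-1905, 180284) ≈ -0.010567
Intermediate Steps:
Function('u')(W) = Pow(W, 2)
X = Rational(-3119, 1905) (X = Mul(3119, Rational(-1, 1905)) = Rational(-3119, 1905) ≈ -1.6373)
Pow(Add(X, Function('H')(Function('u')(-8))), -1) = Pow(Add(Rational(-3119, 1905), -93), -1) = Pow(Rational(-180284, 1905), -1) = Rational(-1905, 180284)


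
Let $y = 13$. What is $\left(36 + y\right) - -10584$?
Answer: $10633$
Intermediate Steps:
$\left(36 + y\right) - -10584 = \left(36 + 13\right) - -10584 = 49 + 10584 = 10633$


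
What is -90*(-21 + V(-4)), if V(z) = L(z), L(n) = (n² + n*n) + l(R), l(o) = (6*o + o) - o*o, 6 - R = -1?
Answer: -990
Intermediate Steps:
R = 7 (R = 6 - 1*(-1) = 6 + 1 = 7)
l(o) = -o² + 7*o (l(o) = 7*o - o² = -o² + 7*o)
L(n) = 2*n² (L(n) = (n² + n*n) + 7*(7 - 1*7) = (n² + n²) + 7*(7 - 7) = 2*n² + 7*0 = 2*n² + 0 = 2*n²)
V(z) = 2*z²
-90*(-21 + V(-4)) = -90*(-21 + 2*(-4)²) = -90*(-21 + 2*16) = -90*(-21 + 32) = -90*11 = -990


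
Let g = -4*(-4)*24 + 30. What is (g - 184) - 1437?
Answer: -1207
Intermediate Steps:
g = 414 (g = 16*24 + 30 = 384 + 30 = 414)
(g - 184) - 1437 = (414 - 184) - 1437 = 230 - 1437 = -1207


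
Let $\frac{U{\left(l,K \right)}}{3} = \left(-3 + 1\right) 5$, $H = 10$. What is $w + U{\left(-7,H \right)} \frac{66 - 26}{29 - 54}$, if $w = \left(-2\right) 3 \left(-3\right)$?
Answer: $66$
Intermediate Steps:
$w = 18$ ($w = \left(-6\right) \left(-3\right) = 18$)
$U{\left(l,K \right)} = -30$ ($U{\left(l,K \right)} = 3 \left(-3 + 1\right) 5 = 3 \left(\left(-2\right) 5\right) = 3 \left(-10\right) = -30$)
$w + U{\left(-7,H \right)} \frac{66 - 26}{29 - 54} = 18 - 30 \frac{66 - 26}{29 - 54} = 18 - 30 \frac{40}{-25} = 18 - 30 \cdot 40 \left(- \frac{1}{25}\right) = 18 - -48 = 18 + 48 = 66$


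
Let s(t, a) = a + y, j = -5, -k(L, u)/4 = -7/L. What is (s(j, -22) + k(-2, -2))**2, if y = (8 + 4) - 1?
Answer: 625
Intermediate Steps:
y = 11 (y = 12 - 1 = 11)
k(L, u) = 28/L (k(L, u) = -(-28)/L = 28/L)
s(t, a) = 11 + a (s(t, a) = a + 11 = 11 + a)
(s(j, -22) + k(-2, -2))**2 = ((11 - 22) + 28/(-2))**2 = (-11 + 28*(-1/2))**2 = (-11 - 14)**2 = (-25)**2 = 625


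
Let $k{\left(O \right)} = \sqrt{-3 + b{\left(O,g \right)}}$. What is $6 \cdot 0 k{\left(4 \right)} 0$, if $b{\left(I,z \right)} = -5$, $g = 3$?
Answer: $0$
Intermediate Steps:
$k{\left(O \right)} = 2 i \sqrt{2}$ ($k{\left(O \right)} = \sqrt{-3 - 5} = \sqrt{-8} = 2 i \sqrt{2}$)
$6 \cdot 0 k{\left(4 \right)} 0 = 6 \cdot 0 \cdot 2 i \sqrt{2} \cdot 0 = 0 \cdot 2 i \sqrt{2} \cdot 0 = 0 \cdot 0 = 0$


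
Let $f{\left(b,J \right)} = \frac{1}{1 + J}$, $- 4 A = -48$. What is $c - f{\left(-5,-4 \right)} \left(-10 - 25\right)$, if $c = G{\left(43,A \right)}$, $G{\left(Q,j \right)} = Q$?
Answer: $\frac{94}{3} \approx 31.333$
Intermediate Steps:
$A = 12$ ($A = \left(- \frac{1}{4}\right) \left(-48\right) = 12$)
$c = 43$
$c - f{\left(-5,-4 \right)} \left(-10 - 25\right) = 43 - \frac{-10 - 25}{1 - 4} = 43 - \frac{1}{-3} \left(-35\right) = 43 - \left(- \frac{1}{3}\right) \left(-35\right) = 43 - \frac{35}{3} = \frac{94}{3}$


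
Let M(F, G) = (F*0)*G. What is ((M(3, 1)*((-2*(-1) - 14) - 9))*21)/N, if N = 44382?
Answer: 0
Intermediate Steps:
M(F, G) = 0 (M(F, G) = 0*G = 0)
((M(3, 1)*((-2*(-1) - 14) - 9))*21)/N = ((0*((-2*(-1) - 14) - 9))*21)/44382 = ((0*((2 - 14) - 9))*21)*(1/44382) = ((0*(-12 - 9))*21)*(1/44382) = ((0*(-21))*21)*(1/44382) = (0*21)*(1/44382) = 0*(1/44382) = 0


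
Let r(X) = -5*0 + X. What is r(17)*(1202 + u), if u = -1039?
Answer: 2771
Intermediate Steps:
r(X) = X (r(X) = 0 + X = X)
r(17)*(1202 + u) = 17*(1202 - 1039) = 17*163 = 2771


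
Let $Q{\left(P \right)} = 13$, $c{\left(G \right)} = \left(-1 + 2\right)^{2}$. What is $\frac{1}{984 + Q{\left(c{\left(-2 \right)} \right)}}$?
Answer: $\frac{1}{997} \approx 0.001003$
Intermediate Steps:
$c{\left(G \right)} = 1$ ($c{\left(G \right)} = 1^{2} = 1$)
$\frac{1}{984 + Q{\left(c{\left(-2 \right)} \right)}} = \frac{1}{984 + 13} = \frac{1}{997}$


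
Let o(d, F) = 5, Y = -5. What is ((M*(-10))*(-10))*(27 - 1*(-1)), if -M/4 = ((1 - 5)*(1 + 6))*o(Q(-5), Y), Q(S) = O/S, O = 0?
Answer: 1568000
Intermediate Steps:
Q(S) = 0 (Q(S) = 0/S = 0)
M = 560 (M = -4*(1 - 5)*(1 + 6)*5 = -4*(-4*7)*5 = -(-112)*5 = -4*(-140) = 560)
((M*(-10))*(-10))*(27 - 1*(-1)) = ((560*(-10))*(-10))*(27 - 1*(-1)) = (-5600*(-10))*(27 + 1) = 56000*28 = 1568000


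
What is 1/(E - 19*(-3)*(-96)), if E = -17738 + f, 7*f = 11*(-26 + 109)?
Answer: -7/161557 ≈ -4.3328e-5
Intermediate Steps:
f = 913/7 (f = (11*(-26 + 109))/7 = (11*83)/7 = (⅐)*913 = 913/7 ≈ 130.43)
E = -123253/7 (E = -17738 + 913/7 = -123253/7 ≈ -17608.)
1/(E - 19*(-3)*(-96)) = 1/(-123253/7 - 19*(-3)*(-96)) = 1/(-123253/7 + 57*(-96)) = 1/(-123253/7 - 5472) = 1/(-161557/7) = -7/161557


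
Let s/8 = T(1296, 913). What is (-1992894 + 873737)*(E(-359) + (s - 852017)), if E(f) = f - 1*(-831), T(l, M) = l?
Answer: 941409127789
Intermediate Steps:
s = 10368 (s = 8*1296 = 10368)
E(f) = 831 + f (E(f) = f + 831 = 831 + f)
(-1992894 + 873737)*(E(-359) + (s - 852017)) = (-1992894 + 873737)*((831 - 359) + (10368 - 852017)) = -1119157*(472 - 841649) = -1119157*(-841177) = 941409127789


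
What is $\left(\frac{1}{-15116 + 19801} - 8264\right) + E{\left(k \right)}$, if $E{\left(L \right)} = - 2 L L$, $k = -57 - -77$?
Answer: $- \frac{42464839}{4685} \approx -9064.0$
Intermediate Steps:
$k = 20$ ($k = -57 + 77 = 20$)
$E{\left(L \right)} = - 2 L^{2}$
$\left(\frac{1}{-15116 + 19801} - 8264\right) + E{\left(k \right)} = \left(\frac{1}{-15116 + 19801} - 8264\right) - 2 \cdot 20^{2} = \left(\frac{1}{4685} - 8264\right) - 800 = - \frac{38716839}{4685} - 800 = - \frac{42464839}{4685}$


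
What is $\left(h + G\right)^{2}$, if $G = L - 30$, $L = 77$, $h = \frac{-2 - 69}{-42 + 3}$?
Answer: $\frac{3625216}{1521} \approx 2383.4$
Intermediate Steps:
$h = \frac{71}{39}$ ($h = - \frac{71}{-39} = \left(-71\right) \left(- \frac{1}{39}\right) = \frac{71}{39} \approx 1.8205$)
$G = 47$ ($G = 77 - 30 = 47$)
$\left(h + G\right)^{2} = \left(\frac{71}{39} + 47\right)^{2} = \left(\frac{1904}{39}\right)^{2} = \frac{3625216}{1521}$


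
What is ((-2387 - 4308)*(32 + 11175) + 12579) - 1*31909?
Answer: -75050195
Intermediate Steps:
((-2387 - 4308)*(32 + 11175) + 12579) - 1*31909 = (-6695*11207 + 12579) - 31909 = (-75030865 + 12579) - 31909 = -75018286 - 31909 = -75050195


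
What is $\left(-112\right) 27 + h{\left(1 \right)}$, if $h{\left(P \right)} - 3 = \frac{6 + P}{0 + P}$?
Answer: $-3014$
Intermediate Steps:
$h{\left(P \right)} = 3 + \frac{6 + P}{P}$ ($h{\left(P \right)} = 3 + \frac{6 + P}{0 + P} = 3 + \frac{6 + P}{P}$)
$\left(-112\right) 27 + h{\left(1 \right)} = \left(-112\right) 27 + \left(4 + \frac{6}{1}\right) = -3024 + \left(4 + 6 \cdot 1\right) = -3024 + \left(4 + 6\right) = -3024 + 10 = -3014$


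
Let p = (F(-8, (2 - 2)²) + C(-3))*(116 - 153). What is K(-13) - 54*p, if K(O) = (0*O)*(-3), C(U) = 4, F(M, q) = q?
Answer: 7992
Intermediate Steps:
K(O) = 0 (K(O) = 0*(-3) = 0)
p = -148 (p = ((2 - 2)² + 4)*(116 - 153) = (0² + 4)*(-37) = (0 + 4)*(-37) = 4*(-37) = -148)
K(-13) - 54*p = 0 - 54*(-148) = 0 + 7992 = 7992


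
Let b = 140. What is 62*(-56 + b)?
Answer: 5208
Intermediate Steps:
62*(-56 + b) = 62*(-56 + 140) = 62*84 = 5208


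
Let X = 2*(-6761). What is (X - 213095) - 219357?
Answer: -445974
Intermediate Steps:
X = -13522
(X - 213095) - 219357 = (-13522 - 213095) - 219357 = -226617 - 219357 = -445974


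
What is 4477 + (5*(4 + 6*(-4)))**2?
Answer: 14477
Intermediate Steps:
4477 + (5*(4 + 6*(-4)))**2 = 4477 + (5*(4 - 24))**2 = 4477 + (5*(-20))**2 = 4477 + (-100)**2 = 4477 + 10000 = 14477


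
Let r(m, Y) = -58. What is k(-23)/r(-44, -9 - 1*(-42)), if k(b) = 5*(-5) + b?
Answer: 24/29 ≈ 0.82759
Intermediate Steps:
k(b) = -25 + b
k(-23)/r(-44, -9 - 1*(-42)) = (-25 - 23)/(-58) = -48*(-1/58) = 24/29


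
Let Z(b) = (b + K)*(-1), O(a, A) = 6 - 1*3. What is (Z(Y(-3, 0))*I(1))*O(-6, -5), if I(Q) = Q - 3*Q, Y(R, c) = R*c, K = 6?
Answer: 36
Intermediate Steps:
O(a, A) = 3 (O(a, A) = 6 - 3 = 3)
I(Q) = -2*Q
Z(b) = -6 - b (Z(b) = (b + 6)*(-1) = (6 + b)*(-1) = -6 - b)
(Z(Y(-3, 0))*I(1))*O(-6, -5) = ((-6 - (-3)*0)*(-2*1))*3 = ((-6 - 1*0)*(-2))*3 = ((-6 + 0)*(-2))*3 = -6*(-2)*3 = 12*3 = 36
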